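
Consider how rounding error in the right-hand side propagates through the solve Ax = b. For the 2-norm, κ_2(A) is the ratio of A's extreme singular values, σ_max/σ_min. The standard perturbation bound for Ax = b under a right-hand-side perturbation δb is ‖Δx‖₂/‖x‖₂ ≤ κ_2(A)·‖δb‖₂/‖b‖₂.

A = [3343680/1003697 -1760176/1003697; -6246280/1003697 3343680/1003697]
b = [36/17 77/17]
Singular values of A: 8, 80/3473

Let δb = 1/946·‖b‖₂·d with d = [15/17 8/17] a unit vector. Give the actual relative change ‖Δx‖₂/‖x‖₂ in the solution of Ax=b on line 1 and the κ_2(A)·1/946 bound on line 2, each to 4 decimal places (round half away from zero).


0.0013
0.3671

σ_max = 8, σ_min = 80/3473
κ_2(A) = 8 / (80/3473) = 347.3000
κ_2(A)·‖δb‖/‖b‖ = 0.3671
solve Ax = b  →  x = [81.3868 153.3971]
‖b‖ = 5.0000, ‖x‖ = 173.6504
Δx = A⁻¹·δb where δb = 1/946·5.0000·d; ‖Δx‖ = 0.2295
relative error = 0.0013
so the bound overstates the realised error by a factor of ≈ 277.8406 (computed from the unrounded values)


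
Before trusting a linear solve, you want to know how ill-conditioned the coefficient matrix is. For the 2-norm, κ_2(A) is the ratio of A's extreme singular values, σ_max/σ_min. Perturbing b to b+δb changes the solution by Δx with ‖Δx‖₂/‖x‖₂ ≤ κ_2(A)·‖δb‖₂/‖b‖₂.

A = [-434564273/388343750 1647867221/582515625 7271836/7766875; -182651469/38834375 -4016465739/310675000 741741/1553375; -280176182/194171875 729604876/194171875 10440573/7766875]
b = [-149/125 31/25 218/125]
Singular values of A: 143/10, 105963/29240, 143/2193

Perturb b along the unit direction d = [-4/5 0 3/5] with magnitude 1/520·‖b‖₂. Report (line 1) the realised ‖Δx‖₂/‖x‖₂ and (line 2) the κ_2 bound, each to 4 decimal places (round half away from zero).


σ_max = 143/10, σ_min = 143/2193
κ = σ_max/σ_min = (143/10)/(143/2193) = 219.3000
κ_2(A)·‖δb‖/‖b‖ = 0.4217
solve Ax = b  →  x = [13.6029 -4.0404 27.1928]
‖b‖ = 2.4495, ‖x‖ = 30.6726
δb = ε·‖b‖·d = [-0.0038 0.0000 0.0028]; solving A·Δx = δb gives ‖Δx‖ = 0.0722
relative error = 0.0024
tightness: 0.0024 against a bound of 0.4217 (unrounded ratio ≈ 0.0056)

0.0024
0.4217


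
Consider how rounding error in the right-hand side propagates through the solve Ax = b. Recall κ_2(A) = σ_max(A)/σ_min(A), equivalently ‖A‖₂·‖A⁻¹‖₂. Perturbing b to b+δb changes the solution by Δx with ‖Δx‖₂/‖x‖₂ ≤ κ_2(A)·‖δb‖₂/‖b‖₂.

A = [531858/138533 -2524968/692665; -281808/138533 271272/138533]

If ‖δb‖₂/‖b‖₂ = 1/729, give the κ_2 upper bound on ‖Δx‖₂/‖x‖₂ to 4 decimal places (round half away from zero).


M = AᵀA = [1253594052/66406201 -5969403216/332031005; -5969403216/332031005 28426214016/1660155025]. tr(M)=71065476/1974025, det(M)=20736/1974025
solving λ² − 71065476/1974025·λ + 20736/1974025 = 0 gives λ = 36, 576/1974025
σ_max=√36=6, σ_min=√(576/1974025)=(24/1405) → κ = 351.2500
perturbation bound = 351.2500·1/729 = 0.4818

0.4818


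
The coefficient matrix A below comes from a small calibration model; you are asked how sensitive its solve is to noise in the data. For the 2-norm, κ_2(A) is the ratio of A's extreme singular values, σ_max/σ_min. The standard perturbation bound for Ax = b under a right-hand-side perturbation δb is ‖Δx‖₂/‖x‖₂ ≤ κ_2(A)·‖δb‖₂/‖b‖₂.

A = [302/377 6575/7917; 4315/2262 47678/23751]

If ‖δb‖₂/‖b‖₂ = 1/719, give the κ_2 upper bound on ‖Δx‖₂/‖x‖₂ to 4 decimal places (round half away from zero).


0.5257

form AᵀA = [4469/1044 24635/5481; 24635/5481 543209/115101] with trace 142885/15876 and determinant 1/1764
λ_max, λ_min = (142885/15876 ± √20415551689/252047376)/2 = 9, 1/15876
κ_2(A) = √(λ_max/λ_min) = √(9 / (1/15876)) = 378.0000
worst-case relative error ≤ 378.0000 × 1/719 = 0.5257


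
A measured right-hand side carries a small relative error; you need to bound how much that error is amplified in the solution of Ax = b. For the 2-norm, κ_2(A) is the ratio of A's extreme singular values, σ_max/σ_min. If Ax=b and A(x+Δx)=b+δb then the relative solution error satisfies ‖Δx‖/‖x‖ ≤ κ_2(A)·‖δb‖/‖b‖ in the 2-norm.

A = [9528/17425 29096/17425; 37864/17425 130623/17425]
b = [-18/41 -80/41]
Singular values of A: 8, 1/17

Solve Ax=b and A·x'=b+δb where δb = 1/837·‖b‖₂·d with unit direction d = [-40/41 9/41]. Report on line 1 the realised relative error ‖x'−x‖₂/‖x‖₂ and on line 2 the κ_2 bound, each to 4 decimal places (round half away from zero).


0.1625
0.1625

from the listed singular values, σ₁ = 8, σ_n = 1/17
κ = σ_max/σ_min = 8/(1/17) = 136.0000
worst-case relative error ≤ 136.0000 × 1/837 = 0.1625
solve Ax = b  →  x = [-0.0700 -0.2400]
‖b‖₂ = 2.0000 and ‖x‖₂ = 0.2500
re-solving with b+δb shifts x by Δx of norm 0.0406
relative error = 0.1625
realised/bound = 1 exactly: the bound is attained for this b and d


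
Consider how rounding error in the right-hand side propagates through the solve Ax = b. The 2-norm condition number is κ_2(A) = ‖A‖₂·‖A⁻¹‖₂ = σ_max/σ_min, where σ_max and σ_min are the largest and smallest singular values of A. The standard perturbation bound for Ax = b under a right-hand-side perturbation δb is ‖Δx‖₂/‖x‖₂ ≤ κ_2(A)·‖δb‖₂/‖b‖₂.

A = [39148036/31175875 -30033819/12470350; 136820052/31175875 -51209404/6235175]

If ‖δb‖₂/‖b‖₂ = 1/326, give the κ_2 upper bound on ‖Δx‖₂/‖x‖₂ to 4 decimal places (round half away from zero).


form AᵀA = [32403672563104/1555096291225 -12150969331014/311019258245; -12150969331014/311019258245 18226628025385/248815406596] with trace 2025191663969/21523824100 and determinant 354117124/5380956025
char-poly roots: 9409/100 and 150544/215238241
κ_2(A) = √(λ_max/λ_min) = √((9409/100) / (150544/215238241)) = 366.7750
κ_2(A)·‖δb‖/‖b‖ = 1.1251

1.1251


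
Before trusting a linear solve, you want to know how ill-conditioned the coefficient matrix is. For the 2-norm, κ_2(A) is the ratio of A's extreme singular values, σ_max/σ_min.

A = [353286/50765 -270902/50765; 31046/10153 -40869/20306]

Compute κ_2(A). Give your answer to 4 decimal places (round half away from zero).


39.0500

form AᵀA = [881108584/15249025 -660154563/15249025; -660154563/15249025 1984073689/60996100] with trace 220340321/2439844 and determinant 3258025/609961
char-poly roots: 361/4 and 36100/609961
σ_max=√(361/4)=(19/2), σ_min=√(36100/609961)=(190/781) → κ = 39.0500


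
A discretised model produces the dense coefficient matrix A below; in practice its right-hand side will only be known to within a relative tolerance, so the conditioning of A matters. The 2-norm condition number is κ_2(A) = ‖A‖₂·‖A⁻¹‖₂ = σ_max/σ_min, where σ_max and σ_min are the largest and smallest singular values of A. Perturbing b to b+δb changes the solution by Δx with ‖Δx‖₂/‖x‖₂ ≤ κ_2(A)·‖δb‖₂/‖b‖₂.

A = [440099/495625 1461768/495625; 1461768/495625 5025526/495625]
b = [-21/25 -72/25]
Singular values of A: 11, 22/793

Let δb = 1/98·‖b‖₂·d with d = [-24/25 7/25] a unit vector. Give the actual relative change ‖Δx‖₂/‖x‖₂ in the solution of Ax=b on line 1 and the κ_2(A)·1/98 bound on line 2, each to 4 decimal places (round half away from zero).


σ_max = 11, σ_min = 22/793
κ_2(A) = 11 / (22/793) = 396.5000
perturbation bound = 396.5000·1/98 = 4.0459
solve Ax = b  →  x = [-0.0764 -0.2618]
‖b‖₂ = 3.0000 and ‖x‖₂ = 0.2727
with δb = [-0.0294 0.0086], A·Δx = δb → ‖Δx‖ = 1.1034
relative error = 4.0459
realised/bound = 1 exactly: the bound is attained for this b and d

4.0459
4.0459


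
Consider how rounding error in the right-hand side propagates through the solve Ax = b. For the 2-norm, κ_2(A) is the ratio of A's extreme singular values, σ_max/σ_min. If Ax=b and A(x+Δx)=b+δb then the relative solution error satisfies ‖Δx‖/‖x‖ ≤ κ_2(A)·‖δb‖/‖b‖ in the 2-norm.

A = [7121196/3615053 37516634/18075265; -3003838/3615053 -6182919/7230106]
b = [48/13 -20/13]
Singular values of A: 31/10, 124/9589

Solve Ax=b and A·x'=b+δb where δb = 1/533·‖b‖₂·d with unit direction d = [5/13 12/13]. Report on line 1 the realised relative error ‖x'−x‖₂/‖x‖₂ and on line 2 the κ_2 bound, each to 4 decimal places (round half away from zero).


0.4498
0.4498

σ_max = 31/10, σ_min = 124/9589
κ = σ_max/σ_min = (31/10)/(124/9589) = 239.7250
perturbation bound = 239.7250·1/533 = 0.4498
solve Ax = b  →  x = [0.8899 0.9344]
‖b‖ = 4.0000, ‖x‖ = 1.2903
Δx = A⁻¹·δb where δb = 1/533·4.0000·d; ‖Δx‖ = 0.5803
realised ‖Δx‖/‖x‖ = 0.4498
realised/bound = 1 exactly: the bound is attained for this b and d


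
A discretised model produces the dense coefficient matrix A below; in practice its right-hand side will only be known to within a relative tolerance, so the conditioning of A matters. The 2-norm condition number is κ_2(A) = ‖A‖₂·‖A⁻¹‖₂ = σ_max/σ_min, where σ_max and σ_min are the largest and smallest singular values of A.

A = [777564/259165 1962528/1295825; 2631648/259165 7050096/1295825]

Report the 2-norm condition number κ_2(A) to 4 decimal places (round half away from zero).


AᵀA = [301207078800/2686659889 160634897280/2686659889; 160634897280/2686659889 85688591616/2686659889]; tr = 1338739344/9296401, det = 8294400/9296401
eigenvalues of AᵀA: λ = (tr ± √(tr²−4·det))/2 = 144, 57600/9296401
σ_max=√144=12, σ_min=√(57600/9296401)=(240/3049) → κ = 152.4500

152.4500


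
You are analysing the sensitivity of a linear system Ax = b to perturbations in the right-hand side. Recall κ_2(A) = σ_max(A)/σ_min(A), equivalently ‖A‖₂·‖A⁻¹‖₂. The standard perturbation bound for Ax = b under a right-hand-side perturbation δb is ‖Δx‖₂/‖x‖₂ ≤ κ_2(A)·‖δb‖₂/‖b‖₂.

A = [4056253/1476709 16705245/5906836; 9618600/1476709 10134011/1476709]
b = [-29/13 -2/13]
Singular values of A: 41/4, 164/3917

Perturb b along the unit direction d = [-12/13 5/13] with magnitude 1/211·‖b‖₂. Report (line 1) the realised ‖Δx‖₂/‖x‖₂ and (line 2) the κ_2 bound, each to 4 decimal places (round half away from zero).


0.0053
1.1602

σ_max = 41/4, σ_min = 164/3917
κ_2(A) = (41/4) / (164/3917) = 244.8125
perturbation bound = 244.8125·1/211 = 1.1602
solve Ax = b  →  x = [-34.6581 32.8730]
2-norm of b is 2.2361; of x, 47.7684
re-solving with b+δb shifts x by Δx of norm 0.2531
dividing the unrounded norms, ‖Δx‖/‖x‖ = 0.0053
so the bound overstates the realised error by a factor of ≈ 218.9674 (computed from the unrounded values)


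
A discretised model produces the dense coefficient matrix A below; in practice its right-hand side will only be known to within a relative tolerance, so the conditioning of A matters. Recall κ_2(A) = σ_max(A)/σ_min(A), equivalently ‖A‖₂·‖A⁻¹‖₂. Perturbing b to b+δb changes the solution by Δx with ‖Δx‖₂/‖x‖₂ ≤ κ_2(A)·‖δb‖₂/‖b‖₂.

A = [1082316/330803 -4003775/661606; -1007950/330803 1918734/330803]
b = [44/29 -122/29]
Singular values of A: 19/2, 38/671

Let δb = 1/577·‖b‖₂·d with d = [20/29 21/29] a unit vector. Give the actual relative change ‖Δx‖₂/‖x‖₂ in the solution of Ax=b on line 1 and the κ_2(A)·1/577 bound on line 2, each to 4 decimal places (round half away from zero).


0.0039
0.2907

σ_max = 19/2, σ_min = 38/671
condition number: (19/2) ÷ (38/671) = 167.7500
perturbation bound = 167.7500·1/577 = 0.2907
solve Ax = b  →  x = [-30.9628 -16.9907]
2-norm of b is 4.4721; of x, 35.3183
Δx = A⁻¹·δb where δb = 1/577·4.4721·d; ‖Δx‖ = 0.1369
dividing the unrounded norms, ‖Δx‖/‖x‖ = 0.0039
so the bound overstates the realised error by a factor of ≈ 75.0254 (computed from the unrounded values)


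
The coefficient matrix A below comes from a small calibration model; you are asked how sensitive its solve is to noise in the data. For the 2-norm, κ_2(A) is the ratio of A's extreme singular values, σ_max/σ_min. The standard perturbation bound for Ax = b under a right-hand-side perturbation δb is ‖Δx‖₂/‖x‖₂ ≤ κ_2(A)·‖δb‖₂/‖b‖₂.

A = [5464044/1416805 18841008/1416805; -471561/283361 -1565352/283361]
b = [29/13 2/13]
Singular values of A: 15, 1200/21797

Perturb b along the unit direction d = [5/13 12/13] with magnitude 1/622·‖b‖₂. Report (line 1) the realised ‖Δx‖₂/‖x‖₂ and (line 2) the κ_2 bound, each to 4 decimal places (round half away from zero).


from the listed singular values, σ₁ = 15, σ_n = 1200/21797
condition number: 15 ÷ (1200/21797) = 272.4625
κ_2(A)·‖δb‖/‖b‖ = 0.4380
solve Ax = b  →  x = [-17.4003 5.2140]
‖b‖₂ = 2.2361 and ‖x‖₂ = 18.1647
δb = ε·‖b‖·d = [0.0014 0.0033]; solving A·Δx = δb gives ‖Δx‖ = 0.0653
realised ‖Δx‖/‖x‖ = 0.0036
so the bound overstates the realised error by a factor of ≈ 121.8522 (computed from the unrounded values)

0.0036
0.4380


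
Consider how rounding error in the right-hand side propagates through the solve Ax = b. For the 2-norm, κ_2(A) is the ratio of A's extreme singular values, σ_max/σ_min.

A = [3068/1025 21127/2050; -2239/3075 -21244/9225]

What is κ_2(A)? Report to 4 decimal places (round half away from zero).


AᵀA = [53377/5625 548842/16875; 548842/16875 22581553/202500]; tr = 39205/324, det = 121/324
solving λ² − 39205/324·λ + 121/324 = 0 gives λ = 121, 1/324
σ_max=√121=11, σ_min=√(1/324)=(1/18) → κ = 198.0000

198.0000


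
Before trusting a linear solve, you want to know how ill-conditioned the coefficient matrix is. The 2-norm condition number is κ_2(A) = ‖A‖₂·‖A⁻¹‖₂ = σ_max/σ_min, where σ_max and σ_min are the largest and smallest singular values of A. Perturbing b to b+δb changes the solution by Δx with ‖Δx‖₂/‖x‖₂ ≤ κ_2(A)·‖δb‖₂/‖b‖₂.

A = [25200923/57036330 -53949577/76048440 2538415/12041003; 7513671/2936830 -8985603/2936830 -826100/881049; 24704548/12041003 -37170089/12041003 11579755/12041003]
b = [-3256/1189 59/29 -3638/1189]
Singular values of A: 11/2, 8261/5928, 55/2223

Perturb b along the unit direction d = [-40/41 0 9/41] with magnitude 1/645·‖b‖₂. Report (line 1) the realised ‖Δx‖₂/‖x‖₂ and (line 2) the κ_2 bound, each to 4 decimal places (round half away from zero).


0.0036
0.3447

largest singular value 11/2, smallest 55/2223
κ_2(A) = (11/2) / (55/2223) = 222.3000
perturbation bound = 222.3000·1/645 = 0.3447
solve Ax = b  →  x = [63.4868 47.8423 14.9442]
‖b‖₂ = 4.5826 and ‖x‖₂ = 80.8875
δb = ε·‖b‖·d = [-0.0069 0.0000 0.0016]; solving A·Δx = δb gives ‖Δx‖ = 0.2872
realised ‖Δx‖/‖x‖ = 0.0036
so the bound overstates the realised error by a factor of ≈ 97.0811 (computed from the unrounded values)


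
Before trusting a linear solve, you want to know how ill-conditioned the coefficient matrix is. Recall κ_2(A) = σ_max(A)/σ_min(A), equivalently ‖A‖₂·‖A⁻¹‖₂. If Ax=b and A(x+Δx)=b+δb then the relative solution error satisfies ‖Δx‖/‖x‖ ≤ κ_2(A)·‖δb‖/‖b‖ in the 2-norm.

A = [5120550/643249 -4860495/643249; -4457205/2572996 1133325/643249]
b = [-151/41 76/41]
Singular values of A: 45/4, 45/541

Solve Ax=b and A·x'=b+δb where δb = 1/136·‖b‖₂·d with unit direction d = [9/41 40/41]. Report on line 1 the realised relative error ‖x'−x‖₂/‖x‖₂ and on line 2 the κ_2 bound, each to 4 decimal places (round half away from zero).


largest singular value 45/4, smallest 45/541
κ = σ_max/σ_min = (45/4)/(45/541) = 135.2500
bound on ‖Δx‖/‖x‖: κ·ε = 135.2500·1/136 = 0.9945
solve Ax = b  →  x = [8.0337 8.9510]
2-norm of b is 4.1231; of x, 12.0275
δb = ε·‖b‖·d = [0.0067 0.0296]; solving A·Δx = δb gives ‖Δx‖ = 0.3645
realised ‖Δx‖/‖x‖ = 0.0303
tightness: 0.0303 against a bound of 0.9945 (unrounded ratio ≈ 0.0305)

0.0303
0.9945


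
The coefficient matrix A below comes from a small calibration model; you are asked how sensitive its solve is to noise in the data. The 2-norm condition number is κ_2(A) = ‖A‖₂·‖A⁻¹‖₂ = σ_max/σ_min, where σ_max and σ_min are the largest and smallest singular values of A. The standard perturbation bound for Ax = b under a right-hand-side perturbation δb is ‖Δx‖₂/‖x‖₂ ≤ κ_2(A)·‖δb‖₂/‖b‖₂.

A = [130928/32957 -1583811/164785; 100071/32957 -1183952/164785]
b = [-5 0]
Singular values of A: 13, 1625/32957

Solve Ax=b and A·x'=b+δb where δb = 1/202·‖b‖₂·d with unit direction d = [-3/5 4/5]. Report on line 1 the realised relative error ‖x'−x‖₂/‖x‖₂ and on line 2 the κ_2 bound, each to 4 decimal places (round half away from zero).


0.0083
1.3052

σ_max = 13, σ_min = 1625/32957
κ = σ_max/σ_min = 13/(1625/32957) = 263.6560
κ_2(A)·‖δb‖/‖b‖ = 1.3052
solve Ax = b  →  x = [56.0451 23.6854]
‖b‖ = 5.0000, ‖x‖ = 60.8445
δb = ε·‖b‖·d = [-0.0149 0.0198]; solving A·Δx = δb gives ‖Δx‖ = 0.5020
realised ‖Δx‖/‖x‖ = 0.0083
realised/bound (from unrounded values) ≈ 0.0063


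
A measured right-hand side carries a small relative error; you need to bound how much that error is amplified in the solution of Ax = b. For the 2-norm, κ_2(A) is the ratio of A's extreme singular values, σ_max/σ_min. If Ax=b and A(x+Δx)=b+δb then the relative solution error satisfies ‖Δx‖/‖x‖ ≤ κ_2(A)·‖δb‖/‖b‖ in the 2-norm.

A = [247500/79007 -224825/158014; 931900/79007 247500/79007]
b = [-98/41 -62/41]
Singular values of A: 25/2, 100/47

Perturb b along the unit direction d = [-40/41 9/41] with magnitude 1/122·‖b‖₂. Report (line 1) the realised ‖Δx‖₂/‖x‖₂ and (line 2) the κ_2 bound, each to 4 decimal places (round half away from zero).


0.0114
0.0482

largest singular value 25/2, smallest 100/47
condition number: (25/2) ÷ (100/47) = 5.8750
worst-case relative error ≤ 5.8750 × 1/122 = 0.0482
solve Ax = b  →  x = [-0.3624 0.8820]
2-norm of b is 2.8284; of x, 0.9535
δb = ε·‖b‖·d = [-0.0226 0.0051]; solving A·Δx = δb gives ‖Δx‖ = 0.0109
realised ‖Δx‖/‖x‖ = 0.0114
tightness: 0.0114 against a bound of 0.0482 (unrounded ratio ≈ 0.2373)


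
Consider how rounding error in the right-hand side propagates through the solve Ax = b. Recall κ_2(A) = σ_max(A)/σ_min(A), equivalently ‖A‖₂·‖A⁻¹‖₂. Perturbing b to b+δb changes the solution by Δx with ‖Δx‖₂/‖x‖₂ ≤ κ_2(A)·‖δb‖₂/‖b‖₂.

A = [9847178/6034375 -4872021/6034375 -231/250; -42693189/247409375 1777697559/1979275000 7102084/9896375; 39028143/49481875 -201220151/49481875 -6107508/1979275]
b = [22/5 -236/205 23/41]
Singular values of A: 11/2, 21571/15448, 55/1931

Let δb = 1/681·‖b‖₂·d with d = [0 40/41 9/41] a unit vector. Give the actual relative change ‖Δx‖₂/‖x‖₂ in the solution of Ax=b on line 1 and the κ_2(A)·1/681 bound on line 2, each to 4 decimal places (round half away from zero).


0.0067
0.2836

from the listed singular values, σ₁ = 11/2, σ_n = 55/1931
condition number: (11/2) ÷ (55/1931) = 193.1000
worst-case relative error ≤ 193.1000 × 1/681 = 0.2836
solve Ax = b  →  x = [-3.0669 20.7456 -28.3055]
2-norm of b is 4.5826; of x, 35.2276
δb = ε·‖b‖·d = [0.0000 0.0066 0.0015]; solving A·Δx = δb gives ‖Δx‖ = 0.2363
dividing the unrounded norms, ‖Δx‖/‖x‖ = 0.0067
so the bound overstates the realised error by a factor of ≈ 42.2802 (computed from the unrounded values)


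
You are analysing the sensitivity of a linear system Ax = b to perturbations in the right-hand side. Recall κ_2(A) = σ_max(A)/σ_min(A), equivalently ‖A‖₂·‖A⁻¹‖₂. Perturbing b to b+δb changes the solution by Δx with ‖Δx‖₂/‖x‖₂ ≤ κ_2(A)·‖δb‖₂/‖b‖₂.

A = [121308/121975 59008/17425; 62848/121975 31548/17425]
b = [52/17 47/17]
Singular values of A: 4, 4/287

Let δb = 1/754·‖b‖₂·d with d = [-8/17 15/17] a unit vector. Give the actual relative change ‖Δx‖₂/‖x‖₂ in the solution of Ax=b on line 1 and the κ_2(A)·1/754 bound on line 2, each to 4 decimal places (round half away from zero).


0.0055
0.3806

from the listed singular values, σ₁ = 4, σ_n = 4/287
condition number: 4 ÷ (4/287) = 287.0000
bound on ‖Δx‖/‖x‖: κ·ε = 287.0000·1/754 = 0.3806
solve Ax = b  →  x = [-68.6000 21.0500]
‖b‖₂ = 4.1231 and ‖x‖₂ = 71.7570
δb = ε·‖b‖·d = [-0.0026 0.0048]; solving A·Δx = δb gives ‖Δx‖ = 0.3924
realised ‖Δx‖/‖x‖ = 0.0055
so the bound overstates the realised error by a factor of ≈ 69.6145 (computed from the unrounded values)


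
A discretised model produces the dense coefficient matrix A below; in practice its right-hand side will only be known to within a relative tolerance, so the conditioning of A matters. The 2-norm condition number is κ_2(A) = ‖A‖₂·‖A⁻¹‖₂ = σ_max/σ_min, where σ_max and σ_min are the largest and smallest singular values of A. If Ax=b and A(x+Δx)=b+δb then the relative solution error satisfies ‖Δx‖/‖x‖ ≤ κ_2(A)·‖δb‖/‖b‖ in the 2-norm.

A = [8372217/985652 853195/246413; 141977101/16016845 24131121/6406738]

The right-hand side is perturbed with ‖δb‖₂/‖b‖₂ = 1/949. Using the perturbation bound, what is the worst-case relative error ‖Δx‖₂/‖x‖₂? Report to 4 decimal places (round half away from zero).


0.1433

M = AᵀA = [735632793401401/4880653008400 15324710070537/244032650420; 15324710070537/244032650420 1277526272701/48806530084]. tr(M)=5108789471429/28879603600, det(M)=7822518025/4620736576
solving λ² − 5108789471429/28879603600·λ + 7822518025/4620736576 = 0 gives λ = 17689/100, 11055625/1155184144
σ_max=√(17689/100)=(133/10), σ_min=√(11055625/1155184144)=(3325/33988) → κ = 135.9520
worst-case relative error ≤ 135.9520 × 1/949 = 0.1433


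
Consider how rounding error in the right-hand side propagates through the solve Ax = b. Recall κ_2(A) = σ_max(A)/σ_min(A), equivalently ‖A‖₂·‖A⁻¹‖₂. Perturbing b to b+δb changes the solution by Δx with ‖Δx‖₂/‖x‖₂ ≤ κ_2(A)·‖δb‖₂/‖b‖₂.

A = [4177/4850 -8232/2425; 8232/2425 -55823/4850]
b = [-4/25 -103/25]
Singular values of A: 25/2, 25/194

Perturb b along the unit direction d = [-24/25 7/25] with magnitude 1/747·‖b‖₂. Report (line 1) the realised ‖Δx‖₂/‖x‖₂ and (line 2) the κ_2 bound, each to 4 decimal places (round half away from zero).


largest singular value 25/2, smallest 25/194
condition number: (25/2) ÷ (25/194) = 97.0000
bound on ‖Δx‖/‖x‖: κ·ε = 97.0000·1/747 = 0.1299
solve Ax = b  →  x = [-7.5392 -1.8656]
‖b‖₂ = 4.1231 and ‖x‖₂ = 7.7666
with δb = [-0.0053 0.0015], A·Δx = δb → ‖Δx‖ = 0.0428
realised ‖Δx‖/‖x‖ = 0.0055
tightness: 0.0055 against a bound of 0.1299 (unrounded ratio ≈ 0.0425)

0.0055
0.1299


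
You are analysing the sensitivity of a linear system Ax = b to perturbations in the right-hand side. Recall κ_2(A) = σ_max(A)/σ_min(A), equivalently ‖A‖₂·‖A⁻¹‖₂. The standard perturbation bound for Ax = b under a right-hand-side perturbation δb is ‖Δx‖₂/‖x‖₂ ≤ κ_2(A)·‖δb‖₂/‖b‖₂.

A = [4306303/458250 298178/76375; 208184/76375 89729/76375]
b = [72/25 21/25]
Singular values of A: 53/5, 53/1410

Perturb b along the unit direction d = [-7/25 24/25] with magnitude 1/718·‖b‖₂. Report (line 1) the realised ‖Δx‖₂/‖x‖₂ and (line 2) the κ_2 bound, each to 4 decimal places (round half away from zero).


0.3928
0.3928

σ_max = 53/5, σ_min = 53/1410
condition number: (53/5) ÷ (53/1410) = 282.0000
κ_2(A)·‖δb‖/‖b‖ = 0.3928
solve Ax = b  →  x = [0.2612 0.1089]
‖b‖ = 3.0000, ‖x‖ = 0.2830
re-solving with b+δb shifts x by Δx of norm 0.1112
realised ‖Δx‖/‖x‖ = 0.3928
tightness: 0.3928 against a bound of 0.3928; the bound is attained (ratio 1)


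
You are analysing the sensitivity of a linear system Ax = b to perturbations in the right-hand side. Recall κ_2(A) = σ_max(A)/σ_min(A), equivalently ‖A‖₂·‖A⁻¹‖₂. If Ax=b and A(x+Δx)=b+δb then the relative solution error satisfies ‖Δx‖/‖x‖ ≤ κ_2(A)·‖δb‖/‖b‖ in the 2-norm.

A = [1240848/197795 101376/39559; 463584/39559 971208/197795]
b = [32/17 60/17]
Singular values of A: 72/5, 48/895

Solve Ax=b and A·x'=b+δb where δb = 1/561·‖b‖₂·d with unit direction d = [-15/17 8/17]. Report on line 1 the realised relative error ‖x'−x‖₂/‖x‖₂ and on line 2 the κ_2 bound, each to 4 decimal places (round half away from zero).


largest singular value 72/5, smallest 48/895
κ = σ_max/σ_min = (72/5)/(48/895) = 268.5000
perturbation bound = 268.5000·1/561 = 0.4786
solve Ax = b  →  x = [0.2564 0.1068]
‖b‖ = 4.0000, ‖x‖ = 0.2778
δb = ε·‖b‖·d = [-0.0063 0.0034]; solving A·Δx = δb gives ‖Δx‖ = 0.1329
dividing the unrounded norms, ‖Δx‖/‖x‖ = 0.4786
realised/bound = 1 exactly: the bound is attained for this b and d

0.4786
0.4786


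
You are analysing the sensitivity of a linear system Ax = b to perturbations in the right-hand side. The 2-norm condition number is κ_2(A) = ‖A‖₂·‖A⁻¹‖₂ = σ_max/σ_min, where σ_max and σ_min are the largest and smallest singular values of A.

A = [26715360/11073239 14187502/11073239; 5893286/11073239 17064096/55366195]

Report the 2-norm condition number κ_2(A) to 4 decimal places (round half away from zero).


M = AᵀA = [445235740516/72942666241 1187200901376/364713331205; 1187200901376/364713331205 3166754132836/1823566656025]. tr(M)=49472829224/6309919225, det(M)=960400/252396769
solving λ² − 49472829224/6309919225·λ + 960400/252396769 = 0 gives λ = 196/25, 122500/252396769
κ_2(A) = √(λ_max/λ_min) = √((196/25) / (122500/252396769)) = 127.0960

127.0960


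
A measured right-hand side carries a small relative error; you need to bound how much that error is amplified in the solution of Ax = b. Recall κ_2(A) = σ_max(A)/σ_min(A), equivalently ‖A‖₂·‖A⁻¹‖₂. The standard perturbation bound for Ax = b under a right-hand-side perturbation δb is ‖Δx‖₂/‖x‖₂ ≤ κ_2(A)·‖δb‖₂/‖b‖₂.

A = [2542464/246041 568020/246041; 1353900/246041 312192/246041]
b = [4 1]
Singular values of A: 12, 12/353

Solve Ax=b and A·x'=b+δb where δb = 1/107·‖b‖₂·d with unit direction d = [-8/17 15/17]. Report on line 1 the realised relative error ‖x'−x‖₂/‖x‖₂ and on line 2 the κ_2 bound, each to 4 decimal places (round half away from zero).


0.0385
3.2991

from the listed singular values, σ₁ = 12, σ_n = 12/353
condition number: 12 ÷ (12/353) = 353.0000
perturbation bound = 353.0000·1/107 = 3.2991
solve Ax = b  →  x = [6.7825 -28.6260]
2-norm of b is 4.1231; of x, 29.4186
re-solving with b+δb shifts x by Δx of norm 1.1335
dividing the unrounded norms, ‖Δx‖/‖x‖ = 0.0385
tightness: 0.0385 against a bound of 3.2991 (unrounded ratio ≈ 0.0117)


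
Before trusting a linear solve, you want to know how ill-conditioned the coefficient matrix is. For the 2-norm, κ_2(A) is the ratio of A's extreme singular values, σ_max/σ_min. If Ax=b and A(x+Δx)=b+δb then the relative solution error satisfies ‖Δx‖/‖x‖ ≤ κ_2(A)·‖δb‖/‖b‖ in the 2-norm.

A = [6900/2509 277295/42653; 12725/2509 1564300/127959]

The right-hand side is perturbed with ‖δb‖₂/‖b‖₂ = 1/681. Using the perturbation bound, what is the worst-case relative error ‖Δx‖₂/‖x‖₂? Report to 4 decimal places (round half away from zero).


AᵀA = [16118125/484237 116044000/1452711; 116044000/1452711 835524925/4358133]; tr = 75429850/335241, det = 15625/37249
eigenvalues of AᵀA: λ = (tr ± √(tr²−4·det))/2 = 225, 625/335241
so κ_2 = √(225 / (625/335241)) = 347.4000
κ_2(A)·‖δb‖/‖b‖ = 0.5101

0.5101


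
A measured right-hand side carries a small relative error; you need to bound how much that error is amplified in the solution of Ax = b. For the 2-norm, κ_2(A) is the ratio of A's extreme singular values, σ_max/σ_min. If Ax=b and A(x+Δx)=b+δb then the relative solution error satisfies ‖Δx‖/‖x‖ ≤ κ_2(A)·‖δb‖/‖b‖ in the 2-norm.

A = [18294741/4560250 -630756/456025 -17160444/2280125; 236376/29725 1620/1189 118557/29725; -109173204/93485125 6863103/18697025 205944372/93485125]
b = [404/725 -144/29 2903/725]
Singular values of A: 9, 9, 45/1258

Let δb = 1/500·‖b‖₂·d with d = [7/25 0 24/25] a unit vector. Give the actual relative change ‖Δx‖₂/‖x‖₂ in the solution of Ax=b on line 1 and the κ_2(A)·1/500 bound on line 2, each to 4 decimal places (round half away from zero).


0.0032
0.5032

largest singular value 9, smallest 45/1258
condition number: 9 ÷ (45/1258) = 251.6000
κ_2(A)·‖δb‖/‖b‖ = 0.5032
solve Ax = b  →  x = [6.3553 -109.1680 23.3767]
‖b‖ = 6.4031, ‖x‖ = 111.8236
re-solving with b+δb shifts x by Δx of norm 0.3580
dividing the unrounded norms, ‖Δx‖/‖x‖ = 0.0032
tightness: 0.0032 against a bound of 0.5032 (unrounded ratio ≈ 0.0064)


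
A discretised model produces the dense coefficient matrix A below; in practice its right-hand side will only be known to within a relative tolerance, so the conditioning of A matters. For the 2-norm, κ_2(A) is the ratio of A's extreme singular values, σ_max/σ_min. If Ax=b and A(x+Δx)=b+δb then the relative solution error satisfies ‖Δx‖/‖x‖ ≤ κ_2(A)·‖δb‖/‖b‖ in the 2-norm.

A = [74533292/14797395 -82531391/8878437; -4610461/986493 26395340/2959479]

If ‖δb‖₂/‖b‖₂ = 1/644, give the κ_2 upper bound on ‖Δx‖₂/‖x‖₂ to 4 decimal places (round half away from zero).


0.2237

form AᵀA = [723081101537/15315303825 -813289299776/9189182295; -813289299776/9189182295 915007082873/5513509377] with trace 1728406293274/8108102025 and determinant 709956025/324324081
λ_max, λ_min = (1728406293274/8108102025 ± √2986812675040772152576576/65741318447809100625)/2 = 5329/25, 3330625/324324081
κ_2(A) = √(λ_max/λ_min) = √((5329/25) / (3330625/324324081)) = 144.0720
perturbation bound = 144.0720·1/644 = 0.2237


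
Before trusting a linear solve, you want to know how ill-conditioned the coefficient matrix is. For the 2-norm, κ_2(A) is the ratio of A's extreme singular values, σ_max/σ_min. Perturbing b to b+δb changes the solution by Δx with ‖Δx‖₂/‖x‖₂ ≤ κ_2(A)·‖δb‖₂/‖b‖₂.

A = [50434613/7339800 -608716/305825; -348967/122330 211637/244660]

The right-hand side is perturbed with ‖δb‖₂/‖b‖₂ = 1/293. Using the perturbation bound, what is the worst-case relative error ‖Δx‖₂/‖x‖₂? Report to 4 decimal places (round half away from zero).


0.7708

form AᵀA = [17645271420001/318773160000 -214434500357/13282215000; -214434500357/13282215000 41706024809/8854810000] with trace 30634701301/510037056 and determinant 577200625/8160592896
solving λ² − 30634701301/510037056·λ + 577200625/8160592896 = 0 gives λ = 961/16, 600625/510037056
σ_max=√(961/16)=(31/4), σ_min=√(600625/510037056)=(775/22584) → κ = 225.8400
κ_2(A)·‖δb‖/‖b‖ = 0.7708


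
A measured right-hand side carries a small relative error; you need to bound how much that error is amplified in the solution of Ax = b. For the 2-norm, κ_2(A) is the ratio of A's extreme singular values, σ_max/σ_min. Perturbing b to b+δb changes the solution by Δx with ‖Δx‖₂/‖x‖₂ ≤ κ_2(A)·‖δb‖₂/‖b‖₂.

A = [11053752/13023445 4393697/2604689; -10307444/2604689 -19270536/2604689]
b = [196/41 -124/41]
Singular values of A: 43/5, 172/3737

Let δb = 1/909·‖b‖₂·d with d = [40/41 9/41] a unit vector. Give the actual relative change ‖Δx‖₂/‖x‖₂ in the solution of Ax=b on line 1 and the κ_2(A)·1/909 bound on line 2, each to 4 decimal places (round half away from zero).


largest singular value 43/5, smallest 172/3737
condition number: (43/5) ÷ (172/3737) = 186.8500
κ_2(A)·‖δb‖/‖b‖ = 0.2056
solve Ax = b  →  x = [-76.4637 41.3078]
‖b‖ = 5.6569, ‖x‖ = 86.9082
with δb = [0.0061 0.0014], A·Δx = δb → ‖Δx‖ = 0.1352
relative error = 0.0016
tightness: 0.0016 against a bound of 0.2056 (unrounded ratio ≈ 0.0076)

0.0016
0.2056


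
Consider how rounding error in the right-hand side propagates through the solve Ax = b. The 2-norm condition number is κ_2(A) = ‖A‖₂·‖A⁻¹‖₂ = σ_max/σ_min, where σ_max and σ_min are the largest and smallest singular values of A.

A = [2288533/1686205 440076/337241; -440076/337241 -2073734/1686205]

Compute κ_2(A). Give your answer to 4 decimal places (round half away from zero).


200.5000

form AᵀA = [11984608129/3380841025 2282674212/676168205; 2282674212/676168205 10870445716/3380841025] with trace 5435209/804005 and determinant 114244/100500625
eigenvalues of AᵀA: λ = (tr ± √(tr²−4·det))/2 = 169/25, 676/4020025
σ_max=√(169/25)=(13/5), σ_min=√(676/4020025)=(26/2005) → κ = 200.5000


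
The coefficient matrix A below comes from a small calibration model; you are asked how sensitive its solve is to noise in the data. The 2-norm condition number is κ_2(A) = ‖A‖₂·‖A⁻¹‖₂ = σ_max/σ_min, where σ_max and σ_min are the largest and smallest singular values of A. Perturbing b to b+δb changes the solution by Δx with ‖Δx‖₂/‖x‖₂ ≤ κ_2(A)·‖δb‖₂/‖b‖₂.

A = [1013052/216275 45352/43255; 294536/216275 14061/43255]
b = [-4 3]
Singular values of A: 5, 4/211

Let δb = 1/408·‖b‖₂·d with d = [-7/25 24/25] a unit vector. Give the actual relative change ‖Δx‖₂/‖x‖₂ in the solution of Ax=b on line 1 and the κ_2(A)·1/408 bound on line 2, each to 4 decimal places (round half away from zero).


σ_max = 5, σ_min = 4/211
condition number: 5 ÷ (4/211) = 263.7500
κ_2(A)·‖δb‖/‖b‖ = 0.6464
solve Ax = b  →  x = [-46.9024 205.7220]
‖b‖ = 5.0000, ‖x‖ = 211.0009
Δx = A⁻¹·δb where δb = 1/408·5.0000·d; ‖Δx‖ = 0.6464
realised ‖Δx‖/‖x‖ = 0.0031
realised/bound (from unrounded values) ≈ 0.0047

0.0031
0.6464


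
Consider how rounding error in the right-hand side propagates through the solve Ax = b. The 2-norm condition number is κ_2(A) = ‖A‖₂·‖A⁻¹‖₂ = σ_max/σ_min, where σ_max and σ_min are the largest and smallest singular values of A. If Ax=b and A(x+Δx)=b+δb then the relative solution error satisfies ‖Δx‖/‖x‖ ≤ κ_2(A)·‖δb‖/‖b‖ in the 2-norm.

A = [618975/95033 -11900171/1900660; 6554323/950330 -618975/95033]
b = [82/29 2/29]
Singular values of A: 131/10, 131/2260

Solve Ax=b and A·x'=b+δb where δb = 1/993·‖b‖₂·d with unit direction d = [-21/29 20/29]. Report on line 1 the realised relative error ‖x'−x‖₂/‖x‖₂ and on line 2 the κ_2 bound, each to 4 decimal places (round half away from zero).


0.0014
0.2276

largest singular value 131/10, smallest 131/2260
condition number: (131/10) ÷ (131/2260) = 226.0000
κ_2(A)·‖δb‖/‖b‖ = 0.2276
solve Ax = b  →  x = [-23.6852 -25.0908]
‖b‖₂ = 2.8284 and ‖x‖₂ = 34.5042
re-solving with b+δb shifts x by Δx of norm 0.0491
realised ‖Δx‖/‖x‖ = 0.0014
so the bound overstates the realised error by a factor of ≈ 159.8077 (computed from the unrounded values)


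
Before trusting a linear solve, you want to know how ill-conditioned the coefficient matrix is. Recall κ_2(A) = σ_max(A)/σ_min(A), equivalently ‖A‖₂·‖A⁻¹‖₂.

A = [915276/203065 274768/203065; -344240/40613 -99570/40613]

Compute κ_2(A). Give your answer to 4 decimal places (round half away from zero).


238.9000

M = AᵀA = [13149687184/142683025 3835252512/142683025; 3835252512/142683025 1118865316/142683025]. tr(M)=570742100/5707321, det(M)=1000000/5707321
solving λ² − 570742100/5707321·λ + 1000000/5707321 = 0 gives λ = 100, 10000/5707321
κ = σ_max/σ_min = 10/(100/2389) = 238.9000


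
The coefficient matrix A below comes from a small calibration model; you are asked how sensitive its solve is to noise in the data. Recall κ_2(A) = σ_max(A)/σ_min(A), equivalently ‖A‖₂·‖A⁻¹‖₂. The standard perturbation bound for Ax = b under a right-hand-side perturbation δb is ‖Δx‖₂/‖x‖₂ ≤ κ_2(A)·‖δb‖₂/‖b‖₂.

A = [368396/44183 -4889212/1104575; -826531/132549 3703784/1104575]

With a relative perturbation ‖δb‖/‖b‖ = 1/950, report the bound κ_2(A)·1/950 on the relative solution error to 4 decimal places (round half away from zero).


form AᵀA = [1904594009305/17569237401 -1692958145032/29282062335; -1692958145032/29282062335 1504896395984/48803437225] with trace 211622552929/1519830225 and determinant 193877776/1519830225
char-poly roots: 3481/25 and 55696/60793209
σ_max=√(3481/25)=(59/5), σ_min=√(55696/60793209)=(236/7797) → κ = 389.8500
bound on ‖Δx‖/‖x‖: κ·ε = 389.8500·1/950 = 0.4104

0.4104


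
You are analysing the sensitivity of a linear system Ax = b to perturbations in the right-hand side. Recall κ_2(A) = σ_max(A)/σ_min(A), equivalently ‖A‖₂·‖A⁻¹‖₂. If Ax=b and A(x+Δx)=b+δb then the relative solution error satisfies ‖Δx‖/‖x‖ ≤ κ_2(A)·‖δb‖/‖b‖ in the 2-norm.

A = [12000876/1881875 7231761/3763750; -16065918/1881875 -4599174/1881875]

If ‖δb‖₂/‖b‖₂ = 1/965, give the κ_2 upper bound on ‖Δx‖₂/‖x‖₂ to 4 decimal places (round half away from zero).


form AᵀA = [16085389838004/141658140625 4691347434522/141658140625; 4691347434522/141658140625 5476318923609/566632562500] with trace 111708605241/906612100 and determinant 151807041/226653025
eigenvalues of AᵀA: λ = (tr ± √(tr²−4·det))/2 = 12321/100, 49284/9066121
σ_max=√(12321/100)=(111/10), σ_min=√(49284/9066121)=(222/3011) → κ = 150.5500
κ_2(A)·‖δb‖/‖b‖ = 0.1560

0.1560


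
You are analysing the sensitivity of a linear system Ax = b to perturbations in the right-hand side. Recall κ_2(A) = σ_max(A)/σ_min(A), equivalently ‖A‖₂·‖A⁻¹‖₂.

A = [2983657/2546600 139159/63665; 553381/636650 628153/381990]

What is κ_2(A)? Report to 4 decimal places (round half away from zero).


359.5200

M = AᵀA = [552075903689/259406862400 77632961759/19455514680; 77632961759/19455514680 43668974941/5836654404]. tr(M)=77634163009/8078414400, det(M)=923521/1292546304
eigenvalues of AᵀA: λ = (tr ± √(tr²−4·det))/2 = 961/100, 24025/323136576
κ_2(A) = √(λ_max/λ_min) = √((961/100) / (24025/323136576)) = 359.5200


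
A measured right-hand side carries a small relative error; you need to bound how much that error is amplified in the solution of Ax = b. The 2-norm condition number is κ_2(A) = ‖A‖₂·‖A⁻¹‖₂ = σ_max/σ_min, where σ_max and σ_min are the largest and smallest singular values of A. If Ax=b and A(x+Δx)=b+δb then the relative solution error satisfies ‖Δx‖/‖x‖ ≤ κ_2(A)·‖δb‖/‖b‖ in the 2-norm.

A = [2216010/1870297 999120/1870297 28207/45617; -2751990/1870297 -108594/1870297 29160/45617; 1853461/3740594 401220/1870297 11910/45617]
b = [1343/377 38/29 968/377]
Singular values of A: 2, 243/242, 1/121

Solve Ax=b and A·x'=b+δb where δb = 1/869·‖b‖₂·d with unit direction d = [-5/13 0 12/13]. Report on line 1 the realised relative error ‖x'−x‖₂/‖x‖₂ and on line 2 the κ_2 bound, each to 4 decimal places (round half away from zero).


σ_max = 2, σ_min = 1/121
condition number: 2 ÷ (1/121) = 242.0000
perturbation bound = 242.0000·1/869 = 0.2785
solve Ax = b  →  x = [25.1571 -107.2538 50.2156]
‖b‖₂ = 4.5826 and ‖x‖₂ = 121.0697
Δx = A⁻¹·δb where δb = 1/869·4.5826·d; ‖Δx‖ = 0.6381
dividing the unrounded norms, ‖Δx‖/‖x‖ = 0.0053
tightness: 0.0053 against a bound of 0.2785 (unrounded ratio ≈ 0.0189)

0.0053
0.2785
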